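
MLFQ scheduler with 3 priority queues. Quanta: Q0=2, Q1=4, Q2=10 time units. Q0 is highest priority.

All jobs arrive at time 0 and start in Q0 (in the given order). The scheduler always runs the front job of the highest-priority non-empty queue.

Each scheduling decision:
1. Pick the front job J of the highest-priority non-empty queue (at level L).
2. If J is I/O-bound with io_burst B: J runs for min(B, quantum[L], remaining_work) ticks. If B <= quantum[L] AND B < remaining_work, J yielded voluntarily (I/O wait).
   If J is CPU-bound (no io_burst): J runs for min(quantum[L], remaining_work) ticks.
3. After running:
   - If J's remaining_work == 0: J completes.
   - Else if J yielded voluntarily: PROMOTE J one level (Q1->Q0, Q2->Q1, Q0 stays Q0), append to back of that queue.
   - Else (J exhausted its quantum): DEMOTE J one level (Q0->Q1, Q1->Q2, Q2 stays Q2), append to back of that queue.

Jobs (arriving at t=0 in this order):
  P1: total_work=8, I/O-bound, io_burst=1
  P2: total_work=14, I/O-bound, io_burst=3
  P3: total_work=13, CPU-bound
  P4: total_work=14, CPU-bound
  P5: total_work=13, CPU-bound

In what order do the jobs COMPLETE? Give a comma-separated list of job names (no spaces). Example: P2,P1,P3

Answer: P1,P2,P3,P4,P5

Derivation:
t=0-1: P1@Q0 runs 1, rem=7, I/O yield, promote→Q0. Q0=[P2,P3,P4,P5,P1] Q1=[] Q2=[]
t=1-3: P2@Q0 runs 2, rem=12, quantum used, demote→Q1. Q0=[P3,P4,P5,P1] Q1=[P2] Q2=[]
t=3-5: P3@Q0 runs 2, rem=11, quantum used, demote→Q1. Q0=[P4,P5,P1] Q1=[P2,P3] Q2=[]
t=5-7: P4@Q0 runs 2, rem=12, quantum used, demote→Q1. Q0=[P5,P1] Q1=[P2,P3,P4] Q2=[]
t=7-9: P5@Q0 runs 2, rem=11, quantum used, demote→Q1. Q0=[P1] Q1=[P2,P3,P4,P5] Q2=[]
t=9-10: P1@Q0 runs 1, rem=6, I/O yield, promote→Q0. Q0=[P1] Q1=[P2,P3,P4,P5] Q2=[]
t=10-11: P1@Q0 runs 1, rem=5, I/O yield, promote→Q0. Q0=[P1] Q1=[P2,P3,P4,P5] Q2=[]
t=11-12: P1@Q0 runs 1, rem=4, I/O yield, promote→Q0. Q0=[P1] Q1=[P2,P3,P4,P5] Q2=[]
t=12-13: P1@Q0 runs 1, rem=3, I/O yield, promote→Q0. Q0=[P1] Q1=[P2,P3,P4,P5] Q2=[]
t=13-14: P1@Q0 runs 1, rem=2, I/O yield, promote→Q0. Q0=[P1] Q1=[P2,P3,P4,P5] Q2=[]
t=14-15: P1@Q0 runs 1, rem=1, I/O yield, promote→Q0. Q0=[P1] Q1=[P2,P3,P4,P5] Q2=[]
t=15-16: P1@Q0 runs 1, rem=0, completes. Q0=[] Q1=[P2,P3,P4,P5] Q2=[]
t=16-19: P2@Q1 runs 3, rem=9, I/O yield, promote→Q0. Q0=[P2] Q1=[P3,P4,P5] Q2=[]
t=19-21: P2@Q0 runs 2, rem=7, quantum used, demote→Q1. Q0=[] Q1=[P3,P4,P5,P2] Q2=[]
t=21-25: P3@Q1 runs 4, rem=7, quantum used, demote→Q2. Q0=[] Q1=[P4,P5,P2] Q2=[P3]
t=25-29: P4@Q1 runs 4, rem=8, quantum used, demote→Q2. Q0=[] Q1=[P5,P2] Q2=[P3,P4]
t=29-33: P5@Q1 runs 4, rem=7, quantum used, demote→Q2. Q0=[] Q1=[P2] Q2=[P3,P4,P5]
t=33-36: P2@Q1 runs 3, rem=4, I/O yield, promote→Q0. Q0=[P2] Q1=[] Q2=[P3,P4,P5]
t=36-38: P2@Q0 runs 2, rem=2, quantum used, demote→Q1. Q0=[] Q1=[P2] Q2=[P3,P4,P5]
t=38-40: P2@Q1 runs 2, rem=0, completes. Q0=[] Q1=[] Q2=[P3,P4,P5]
t=40-47: P3@Q2 runs 7, rem=0, completes. Q0=[] Q1=[] Q2=[P4,P5]
t=47-55: P4@Q2 runs 8, rem=0, completes. Q0=[] Q1=[] Q2=[P5]
t=55-62: P5@Q2 runs 7, rem=0, completes. Q0=[] Q1=[] Q2=[]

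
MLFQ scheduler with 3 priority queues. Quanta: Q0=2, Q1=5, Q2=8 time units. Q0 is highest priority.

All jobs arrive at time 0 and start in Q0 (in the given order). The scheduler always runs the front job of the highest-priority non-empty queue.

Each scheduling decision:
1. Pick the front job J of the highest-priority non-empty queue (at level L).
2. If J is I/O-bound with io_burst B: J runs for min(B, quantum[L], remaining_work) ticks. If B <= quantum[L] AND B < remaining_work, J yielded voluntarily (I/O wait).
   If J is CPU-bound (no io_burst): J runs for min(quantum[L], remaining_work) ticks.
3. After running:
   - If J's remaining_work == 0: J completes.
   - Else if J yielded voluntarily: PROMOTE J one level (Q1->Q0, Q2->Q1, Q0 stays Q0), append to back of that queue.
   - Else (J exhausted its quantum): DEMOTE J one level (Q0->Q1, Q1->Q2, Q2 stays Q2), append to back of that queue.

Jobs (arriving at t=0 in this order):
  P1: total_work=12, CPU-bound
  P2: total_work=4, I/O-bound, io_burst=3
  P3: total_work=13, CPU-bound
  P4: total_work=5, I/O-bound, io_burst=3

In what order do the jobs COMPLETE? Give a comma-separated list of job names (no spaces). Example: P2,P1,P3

t=0-2: P1@Q0 runs 2, rem=10, quantum used, demote→Q1. Q0=[P2,P3,P4] Q1=[P1] Q2=[]
t=2-4: P2@Q0 runs 2, rem=2, quantum used, demote→Q1. Q0=[P3,P4] Q1=[P1,P2] Q2=[]
t=4-6: P3@Q0 runs 2, rem=11, quantum used, demote→Q1. Q0=[P4] Q1=[P1,P2,P3] Q2=[]
t=6-8: P4@Q0 runs 2, rem=3, quantum used, demote→Q1. Q0=[] Q1=[P1,P2,P3,P4] Q2=[]
t=8-13: P1@Q1 runs 5, rem=5, quantum used, demote→Q2. Q0=[] Q1=[P2,P3,P4] Q2=[P1]
t=13-15: P2@Q1 runs 2, rem=0, completes. Q0=[] Q1=[P3,P4] Q2=[P1]
t=15-20: P3@Q1 runs 5, rem=6, quantum used, demote→Q2. Q0=[] Q1=[P4] Q2=[P1,P3]
t=20-23: P4@Q1 runs 3, rem=0, completes. Q0=[] Q1=[] Q2=[P1,P3]
t=23-28: P1@Q2 runs 5, rem=0, completes. Q0=[] Q1=[] Q2=[P3]
t=28-34: P3@Q2 runs 6, rem=0, completes. Q0=[] Q1=[] Q2=[]

Answer: P2,P4,P1,P3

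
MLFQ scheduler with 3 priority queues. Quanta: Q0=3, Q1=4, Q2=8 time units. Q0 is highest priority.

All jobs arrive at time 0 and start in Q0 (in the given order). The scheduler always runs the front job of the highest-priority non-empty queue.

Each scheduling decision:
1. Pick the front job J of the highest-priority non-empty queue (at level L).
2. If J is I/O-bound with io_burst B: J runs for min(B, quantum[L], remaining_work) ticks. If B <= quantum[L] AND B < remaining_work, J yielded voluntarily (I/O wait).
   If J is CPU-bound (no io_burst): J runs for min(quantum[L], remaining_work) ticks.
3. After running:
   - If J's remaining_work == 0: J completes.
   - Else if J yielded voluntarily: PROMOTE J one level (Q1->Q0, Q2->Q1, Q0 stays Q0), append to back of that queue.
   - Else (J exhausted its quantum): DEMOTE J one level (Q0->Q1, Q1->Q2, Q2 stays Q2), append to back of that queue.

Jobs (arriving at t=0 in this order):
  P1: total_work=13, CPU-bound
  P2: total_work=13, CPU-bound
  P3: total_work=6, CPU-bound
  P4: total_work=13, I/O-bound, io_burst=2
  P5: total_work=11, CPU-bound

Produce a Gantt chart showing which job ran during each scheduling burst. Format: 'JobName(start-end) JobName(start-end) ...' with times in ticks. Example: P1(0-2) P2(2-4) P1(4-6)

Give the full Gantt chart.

Answer: P1(0-3) P2(3-6) P3(6-9) P4(9-11) P5(11-14) P4(14-16) P4(16-18) P4(18-20) P4(20-22) P4(22-24) P4(24-25) P1(25-29) P2(29-33) P3(33-36) P5(36-40) P1(40-46) P2(46-52) P5(52-56)

Derivation:
t=0-3: P1@Q0 runs 3, rem=10, quantum used, demote→Q1. Q0=[P2,P3,P4,P5] Q1=[P1] Q2=[]
t=3-6: P2@Q0 runs 3, rem=10, quantum used, demote→Q1. Q0=[P3,P4,P5] Q1=[P1,P2] Q2=[]
t=6-9: P3@Q0 runs 3, rem=3, quantum used, demote→Q1. Q0=[P4,P5] Q1=[P1,P2,P3] Q2=[]
t=9-11: P4@Q0 runs 2, rem=11, I/O yield, promote→Q0. Q0=[P5,P4] Q1=[P1,P2,P3] Q2=[]
t=11-14: P5@Q0 runs 3, rem=8, quantum used, demote→Q1. Q0=[P4] Q1=[P1,P2,P3,P5] Q2=[]
t=14-16: P4@Q0 runs 2, rem=9, I/O yield, promote→Q0. Q0=[P4] Q1=[P1,P2,P3,P5] Q2=[]
t=16-18: P4@Q0 runs 2, rem=7, I/O yield, promote→Q0. Q0=[P4] Q1=[P1,P2,P3,P5] Q2=[]
t=18-20: P4@Q0 runs 2, rem=5, I/O yield, promote→Q0. Q0=[P4] Q1=[P1,P2,P3,P5] Q2=[]
t=20-22: P4@Q0 runs 2, rem=3, I/O yield, promote→Q0. Q0=[P4] Q1=[P1,P2,P3,P5] Q2=[]
t=22-24: P4@Q0 runs 2, rem=1, I/O yield, promote→Q0. Q0=[P4] Q1=[P1,P2,P3,P5] Q2=[]
t=24-25: P4@Q0 runs 1, rem=0, completes. Q0=[] Q1=[P1,P2,P3,P5] Q2=[]
t=25-29: P1@Q1 runs 4, rem=6, quantum used, demote→Q2. Q0=[] Q1=[P2,P3,P5] Q2=[P1]
t=29-33: P2@Q1 runs 4, rem=6, quantum used, demote→Q2. Q0=[] Q1=[P3,P5] Q2=[P1,P2]
t=33-36: P3@Q1 runs 3, rem=0, completes. Q0=[] Q1=[P5] Q2=[P1,P2]
t=36-40: P5@Q1 runs 4, rem=4, quantum used, demote→Q2. Q0=[] Q1=[] Q2=[P1,P2,P5]
t=40-46: P1@Q2 runs 6, rem=0, completes. Q0=[] Q1=[] Q2=[P2,P5]
t=46-52: P2@Q2 runs 6, rem=0, completes. Q0=[] Q1=[] Q2=[P5]
t=52-56: P5@Q2 runs 4, rem=0, completes. Q0=[] Q1=[] Q2=[]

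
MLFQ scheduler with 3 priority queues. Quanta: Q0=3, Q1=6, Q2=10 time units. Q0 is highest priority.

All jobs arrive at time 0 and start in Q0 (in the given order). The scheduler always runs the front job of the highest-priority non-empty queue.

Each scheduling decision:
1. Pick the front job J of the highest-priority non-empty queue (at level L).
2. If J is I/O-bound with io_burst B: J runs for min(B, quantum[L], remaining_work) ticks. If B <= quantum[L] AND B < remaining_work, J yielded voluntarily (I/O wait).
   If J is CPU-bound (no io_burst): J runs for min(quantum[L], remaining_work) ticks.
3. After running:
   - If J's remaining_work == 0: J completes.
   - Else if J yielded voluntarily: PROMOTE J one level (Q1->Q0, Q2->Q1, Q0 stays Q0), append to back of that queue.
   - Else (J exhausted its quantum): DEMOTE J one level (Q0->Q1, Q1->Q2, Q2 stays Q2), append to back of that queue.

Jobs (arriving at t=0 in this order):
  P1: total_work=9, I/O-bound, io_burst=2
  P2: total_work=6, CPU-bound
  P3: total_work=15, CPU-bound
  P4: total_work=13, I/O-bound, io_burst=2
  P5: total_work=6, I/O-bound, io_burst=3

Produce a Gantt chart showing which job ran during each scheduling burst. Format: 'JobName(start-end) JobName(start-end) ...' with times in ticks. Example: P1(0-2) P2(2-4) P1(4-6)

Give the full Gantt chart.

t=0-2: P1@Q0 runs 2, rem=7, I/O yield, promote→Q0. Q0=[P2,P3,P4,P5,P1] Q1=[] Q2=[]
t=2-5: P2@Q0 runs 3, rem=3, quantum used, demote→Q1. Q0=[P3,P4,P5,P1] Q1=[P2] Q2=[]
t=5-8: P3@Q0 runs 3, rem=12, quantum used, demote→Q1. Q0=[P4,P5,P1] Q1=[P2,P3] Q2=[]
t=8-10: P4@Q0 runs 2, rem=11, I/O yield, promote→Q0. Q0=[P5,P1,P4] Q1=[P2,P3] Q2=[]
t=10-13: P5@Q0 runs 3, rem=3, I/O yield, promote→Q0. Q0=[P1,P4,P5] Q1=[P2,P3] Q2=[]
t=13-15: P1@Q0 runs 2, rem=5, I/O yield, promote→Q0. Q0=[P4,P5,P1] Q1=[P2,P3] Q2=[]
t=15-17: P4@Q0 runs 2, rem=9, I/O yield, promote→Q0. Q0=[P5,P1,P4] Q1=[P2,P3] Q2=[]
t=17-20: P5@Q0 runs 3, rem=0, completes. Q0=[P1,P4] Q1=[P2,P3] Q2=[]
t=20-22: P1@Q0 runs 2, rem=3, I/O yield, promote→Q0. Q0=[P4,P1] Q1=[P2,P3] Q2=[]
t=22-24: P4@Q0 runs 2, rem=7, I/O yield, promote→Q0. Q0=[P1,P4] Q1=[P2,P3] Q2=[]
t=24-26: P1@Q0 runs 2, rem=1, I/O yield, promote→Q0. Q0=[P4,P1] Q1=[P2,P3] Q2=[]
t=26-28: P4@Q0 runs 2, rem=5, I/O yield, promote→Q0. Q0=[P1,P4] Q1=[P2,P3] Q2=[]
t=28-29: P1@Q0 runs 1, rem=0, completes. Q0=[P4] Q1=[P2,P3] Q2=[]
t=29-31: P4@Q0 runs 2, rem=3, I/O yield, promote→Q0. Q0=[P4] Q1=[P2,P3] Q2=[]
t=31-33: P4@Q0 runs 2, rem=1, I/O yield, promote→Q0. Q0=[P4] Q1=[P2,P3] Q2=[]
t=33-34: P4@Q0 runs 1, rem=0, completes. Q0=[] Q1=[P2,P3] Q2=[]
t=34-37: P2@Q1 runs 3, rem=0, completes. Q0=[] Q1=[P3] Q2=[]
t=37-43: P3@Q1 runs 6, rem=6, quantum used, demote→Q2. Q0=[] Q1=[] Q2=[P3]
t=43-49: P3@Q2 runs 6, rem=0, completes. Q0=[] Q1=[] Q2=[]

Answer: P1(0-2) P2(2-5) P3(5-8) P4(8-10) P5(10-13) P1(13-15) P4(15-17) P5(17-20) P1(20-22) P4(22-24) P1(24-26) P4(26-28) P1(28-29) P4(29-31) P4(31-33) P4(33-34) P2(34-37) P3(37-43) P3(43-49)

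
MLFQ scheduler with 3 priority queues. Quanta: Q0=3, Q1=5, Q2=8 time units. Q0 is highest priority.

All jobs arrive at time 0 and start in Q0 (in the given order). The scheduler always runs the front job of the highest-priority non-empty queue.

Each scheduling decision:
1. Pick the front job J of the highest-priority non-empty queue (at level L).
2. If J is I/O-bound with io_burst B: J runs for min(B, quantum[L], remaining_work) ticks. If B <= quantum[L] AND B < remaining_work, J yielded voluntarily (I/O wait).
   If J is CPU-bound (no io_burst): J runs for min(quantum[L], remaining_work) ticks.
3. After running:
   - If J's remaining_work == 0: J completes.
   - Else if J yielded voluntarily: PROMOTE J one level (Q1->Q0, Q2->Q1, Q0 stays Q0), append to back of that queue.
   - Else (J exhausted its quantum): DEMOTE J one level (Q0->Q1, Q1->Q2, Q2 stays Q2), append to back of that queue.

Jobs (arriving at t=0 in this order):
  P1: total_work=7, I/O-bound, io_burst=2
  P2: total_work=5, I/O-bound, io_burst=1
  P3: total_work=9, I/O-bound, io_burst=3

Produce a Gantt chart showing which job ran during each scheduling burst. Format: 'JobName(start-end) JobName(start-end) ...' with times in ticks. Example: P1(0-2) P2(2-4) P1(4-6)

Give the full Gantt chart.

Answer: P1(0-2) P2(2-3) P3(3-6) P1(6-8) P2(8-9) P3(9-12) P1(12-14) P2(14-15) P3(15-18) P1(18-19) P2(19-20) P2(20-21)

Derivation:
t=0-2: P1@Q0 runs 2, rem=5, I/O yield, promote→Q0. Q0=[P2,P3,P1] Q1=[] Q2=[]
t=2-3: P2@Q0 runs 1, rem=4, I/O yield, promote→Q0. Q0=[P3,P1,P2] Q1=[] Q2=[]
t=3-6: P3@Q0 runs 3, rem=6, I/O yield, promote→Q0. Q0=[P1,P2,P3] Q1=[] Q2=[]
t=6-8: P1@Q0 runs 2, rem=3, I/O yield, promote→Q0. Q0=[P2,P3,P1] Q1=[] Q2=[]
t=8-9: P2@Q0 runs 1, rem=3, I/O yield, promote→Q0. Q0=[P3,P1,P2] Q1=[] Q2=[]
t=9-12: P3@Q0 runs 3, rem=3, I/O yield, promote→Q0. Q0=[P1,P2,P3] Q1=[] Q2=[]
t=12-14: P1@Q0 runs 2, rem=1, I/O yield, promote→Q0. Q0=[P2,P3,P1] Q1=[] Q2=[]
t=14-15: P2@Q0 runs 1, rem=2, I/O yield, promote→Q0. Q0=[P3,P1,P2] Q1=[] Q2=[]
t=15-18: P3@Q0 runs 3, rem=0, completes. Q0=[P1,P2] Q1=[] Q2=[]
t=18-19: P1@Q0 runs 1, rem=0, completes. Q0=[P2] Q1=[] Q2=[]
t=19-20: P2@Q0 runs 1, rem=1, I/O yield, promote→Q0. Q0=[P2] Q1=[] Q2=[]
t=20-21: P2@Q0 runs 1, rem=0, completes. Q0=[] Q1=[] Q2=[]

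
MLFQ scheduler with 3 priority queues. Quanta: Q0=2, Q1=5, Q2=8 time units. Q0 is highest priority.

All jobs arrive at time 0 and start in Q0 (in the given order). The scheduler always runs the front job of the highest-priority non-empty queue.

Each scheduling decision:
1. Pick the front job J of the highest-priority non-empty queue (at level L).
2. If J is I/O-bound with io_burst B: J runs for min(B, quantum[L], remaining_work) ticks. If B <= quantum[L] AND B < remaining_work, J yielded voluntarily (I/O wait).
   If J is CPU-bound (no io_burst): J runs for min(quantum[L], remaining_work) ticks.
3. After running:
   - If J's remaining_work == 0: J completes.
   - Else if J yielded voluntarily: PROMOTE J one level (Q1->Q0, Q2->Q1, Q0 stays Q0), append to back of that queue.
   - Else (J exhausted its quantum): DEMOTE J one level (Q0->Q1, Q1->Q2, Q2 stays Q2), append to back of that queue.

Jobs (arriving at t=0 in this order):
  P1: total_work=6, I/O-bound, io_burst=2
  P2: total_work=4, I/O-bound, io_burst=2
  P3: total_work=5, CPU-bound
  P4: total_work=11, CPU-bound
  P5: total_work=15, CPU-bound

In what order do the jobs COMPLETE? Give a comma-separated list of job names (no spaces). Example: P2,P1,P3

t=0-2: P1@Q0 runs 2, rem=4, I/O yield, promote→Q0. Q0=[P2,P3,P4,P5,P1] Q1=[] Q2=[]
t=2-4: P2@Q0 runs 2, rem=2, I/O yield, promote→Q0. Q0=[P3,P4,P5,P1,P2] Q1=[] Q2=[]
t=4-6: P3@Q0 runs 2, rem=3, quantum used, demote→Q1. Q0=[P4,P5,P1,P2] Q1=[P3] Q2=[]
t=6-8: P4@Q0 runs 2, rem=9, quantum used, demote→Q1. Q0=[P5,P1,P2] Q1=[P3,P4] Q2=[]
t=8-10: P5@Q0 runs 2, rem=13, quantum used, demote→Q1. Q0=[P1,P2] Q1=[P3,P4,P5] Q2=[]
t=10-12: P1@Q0 runs 2, rem=2, I/O yield, promote→Q0. Q0=[P2,P1] Q1=[P3,P4,P5] Q2=[]
t=12-14: P2@Q0 runs 2, rem=0, completes. Q0=[P1] Q1=[P3,P4,P5] Q2=[]
t=14-16: P1@Q0 runs 2, rem=0, completes. Q0=[] Q1=[P3,P4,P5] Q2=[]
t=16-19: P3@Q1 runs 3, rem=0, completes. Q0=[] Q1=[P4,P5] Q2=[]
t=19-24: P4@Q1 runs 5, rem=4, quantum used, demote→Q2. Q0=[] Q1=[P5] Q2=[P4]
t=24-29: P5@Q1 runs 5, rem=8, quantum used, demote→Q2. Q0=[] Q1=[] Q2=[P4,P5]
t=29-33: P4@Q2 runs 4, rem=0, completes. Q0=[] Q1=[] Q2=[P5]
t=33-41: P5@Q2 runs 8, rem=0, completes. Q0=[] Q1=[] Q2=[]

Answer: P2,P1,P3,P4,P5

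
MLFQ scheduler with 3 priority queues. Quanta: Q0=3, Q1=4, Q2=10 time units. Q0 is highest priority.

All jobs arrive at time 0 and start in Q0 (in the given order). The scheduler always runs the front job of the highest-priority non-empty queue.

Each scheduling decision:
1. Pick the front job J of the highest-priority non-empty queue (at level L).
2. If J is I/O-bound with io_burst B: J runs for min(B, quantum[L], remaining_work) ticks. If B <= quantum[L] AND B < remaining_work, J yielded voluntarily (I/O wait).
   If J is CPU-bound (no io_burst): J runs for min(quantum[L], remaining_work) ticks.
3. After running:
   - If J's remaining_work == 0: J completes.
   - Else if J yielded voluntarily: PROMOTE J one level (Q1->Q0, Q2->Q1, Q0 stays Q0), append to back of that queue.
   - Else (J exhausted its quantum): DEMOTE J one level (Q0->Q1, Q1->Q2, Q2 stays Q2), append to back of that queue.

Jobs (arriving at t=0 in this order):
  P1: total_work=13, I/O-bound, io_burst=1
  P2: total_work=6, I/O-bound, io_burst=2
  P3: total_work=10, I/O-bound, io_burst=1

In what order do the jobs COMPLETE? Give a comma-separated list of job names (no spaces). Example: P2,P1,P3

Answer: P2,P3,P1

Derivation:
t=0-1: P1@Q0 runs 1, rem=12, I/O yield, promote→Q0. Q0=[P2,P3,P1] Q1=[] Q2=[]
t=1-3: P2@Q0 runs 2, rem=4, I/O yield, promote→Q0. Q0=[P3,P1,P2] Q1=[] Q2=[]
t=3-4: P3@Q0 runs 1, rem=9, I/O yield, promote→Q0. Q0=[P1,P2,P3] Q1=[] Q2=[]
t=4-5: P1@Q0 runs 1, rem=11, I/O yield, promote→Q0. Q0=[P2,P3,P1] Q1=[] Q2=[]
t=5-7: P2@Q0 runs 2, rem=2, I/O yield, promote→Q0. Q0=[P3,P1,P2] Q1=[] Q2=[]
t=7-8: P3@Q0 runs 1, rem=8, I/O yield, promote→Q0. Q0=[P1,P2,P3] Q1=[] Q2=[]
t=8-9: P1@Q0 runs 1, rem=10, I/O yield, promote→Q0. Q0=[P2,P3,P1] Q1=[] Q2=[]
t=9-11: P2@Q0 runs 2, rem=0, completes. Q0=[P3,P1] Q1=[] Q2=[]
t=11-12: P3@Q0 runs 1, rem=7, I/O yield, promote→Q0. Q0=[P1,P3] Q1=[] Q2=[]
t=12-13: P1@Q0 runs 1, rem=9, I/O yield, promote→Q0. Q0=[P3,P1] Q1=[] Q2=[]
t=13-14: P3@Q0 runs 1, rem=6, I/O yield, promote→Q0. Q0=[P1,P3] Q1=[] Q2=[]
t=14-15: P1@Q0 runs 1, rem=8, I/O yield, promote→Q0. Q0=[P3,P1] Q1=[] Q2=[]
t=15-16: P3@Q0 runs 1, rem=5, I/O yield, promote→Q0. Q0=[P1,P3] Q1=[] Q2=[]
t=16-17: P1@Q0 runs 1, rem=7, I/O yield, promote→Q0. Q0=[P3,P1] Q1=[] Q2=[]
t=17-18: P3@Q0 runs 1, rem=4, I/O yield, promote→Q0. Q0=[P1,P3] Q1=[] Q2=[]
t=18-19: P1@Q0 runs 1, rem=6, I/O yield, promote→Q0. Q0=[P3,P1] Q1=[] Q2=[]
t=19-20: P3@Q0 runs 1, rem=3, I/O yield, promote→Q0. Q0=[P1,P3] Q1=[] Q2=[]
t=20-21: P1@Q0 runs 1, rem=5, I/O yield, promote→Q0. Q0=[P3,P1] Q1=[] Q2=[]
t=21-22: P3@Q0 runs 1, rem=2, I/O yield, promote→Q0. Q0=[P1,P3] Q1=[] Q2=[]
t=22-23: P1@Q0 runs 1, rem=4, I/O yield, promote→Q0. Q0=[P3,P1] Q1=[] Q2=[]
t=23-24: P3@Q0 runs 1, rem=1, I/O yield, promote→Q0. Q0=[P1,P3] Q1=[] Q2=[]
t=24-25: P1@Q0 runs 1, rem=3, I/O yield, promote→Q0. Q0=[P3,P1] Q1=[] Q2=[]
t=25-26: P3@Q0 runs 1, rem=0, completes. Q0=[P1] Q1=[] Q2=[]
t=26-27: P1@Q0 runs 1, rem=2, I/O yield, promote→Q0. Q0=[P1] Q1=[] Q2=[]
t=27-28: P1@Q0 runs 1, rem=1, I/O yield, promote→Q0. Q0=[P1] Q1=[] Q2=[]
t=28-29: P1@Q0 runs 1, rem=0, completes. Q0=[] Q1=[] Q2=[]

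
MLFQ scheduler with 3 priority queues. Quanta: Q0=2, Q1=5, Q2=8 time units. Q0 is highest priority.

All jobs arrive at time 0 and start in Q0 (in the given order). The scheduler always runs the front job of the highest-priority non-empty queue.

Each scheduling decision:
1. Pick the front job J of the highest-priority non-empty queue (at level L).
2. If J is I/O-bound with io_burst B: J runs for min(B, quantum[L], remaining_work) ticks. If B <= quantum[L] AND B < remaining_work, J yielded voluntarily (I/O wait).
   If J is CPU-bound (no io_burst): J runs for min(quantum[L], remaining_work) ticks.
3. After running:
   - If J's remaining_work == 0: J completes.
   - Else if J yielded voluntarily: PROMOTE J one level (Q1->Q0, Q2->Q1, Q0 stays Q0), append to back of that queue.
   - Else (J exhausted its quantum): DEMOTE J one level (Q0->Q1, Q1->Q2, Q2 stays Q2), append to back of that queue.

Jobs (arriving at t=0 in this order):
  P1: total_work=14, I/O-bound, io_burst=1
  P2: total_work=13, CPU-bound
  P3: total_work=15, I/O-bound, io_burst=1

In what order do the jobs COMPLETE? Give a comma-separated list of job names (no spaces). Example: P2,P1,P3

t=0-1: P1@Q0 runs 1, rem=13, I/O yield, promote→Q0. Q0=[P2,P3,P1] Q1=[] Q2=[]
t=1-3: P2@Q0 runs 2, rem=11, quantum used, demote→Q1. Q0=[P3,P1] Q1=[P2] Q2=[]
t=3-4: P3@Q0 runs 1, rem=14, I/O yield, promote→Q0. Q0=[P1,P3] Q1=[P2] Q2=[]
t=4-5: P1@Q0 runs 1, rem=12, I/O yield, promote→Q0. Q0=[P3,P1] Q1=[P2] Q2=[]
t=5-6: P3@Q0 runs 1, rem=13, I/O yield, promote→Q0. Q0=[P1,P3] Q1=[P2] Q2=[]
t=6-7: P1@Q0 runs 1, rem=11, I/O yield, promote→Q0. Q0=[P3,P1] Q1=[P2] Q2=[]
t=7-8: P3@Q0 runs 1, rem=12, I/O yield, promote→Q0. Q0=[P1,P3] Q1=[P2] Q2=[]
t=8-9: P1@Q0 runs 1, rem=10, I/O yield, promote→Q0. Q0=[P3,P1] Q1=[P2] Q2=[]
t=9-10: P3@Q0 runs 1, rem=11, I/O yield, promote→Q0. Q0=[P1,P3] Q1=[P2] Q2=[]
t=10-11: P1@Q0 runs 1, rem=9, I/O yield, promote→Q0. Q0=[P3,P1] Q1=[P2] Q2=[]
t=11-12: P3@Q0 runs 1, rem=10, I/O yield, promote→Q0. Q0=[P1,P3] Q1=[P2] Q2=[]
t=12-13: P1@Q0 runs 1, rem=8, I/O yield, promote→Q0. Q0=[P3,P1] Q1=[P2] Q2=[]
t=13-14: P3@Q0 runs 1, rem=9, I/O yield, promote→Q0. Q0=[P1,P3] Q1=[P2] Q2=[]
t=14-15: P1@Q0 runs 1, rem=7, I/O yield, promote→Q0. Q0=[P3,P1] Q1=[P2] Q2=[]
t=15-16: P3@Q0 runs 1, rem=8, I/O yield, promote→Q0. Q0=[P1,P3] Q1=[P2] Q2=[]
t=16-17: P1@Q0 runs 1, rem=6, I/O yield, promote→Q0. Q0=[P3,P1] Q1=[P2] Q2=[]
t=17-18: P3@Q0 runs 1, rem=7, I/O yield, promote→Q0. Q0=[P1,P3] Q1=[P2] Q2=[]
t=18-19: P1@Q0 runs 1, rem=5, I/O yield, promote→Q0. Q0=[P3,P1] Q1=[P2] Q2=[]
t=19-20: P3@Q0 runs 1, rem=6, I/O yield, promote→Q0. Q0=[P1,P3] Q1=[P2] Q2=[]
t=20-21: P1@Q0 runs 1, rem=4, I/O yield, promote→Q0. Q0=[P3,P1] Q1=[P2] Q2=[]
t=21-22: P3@Q0 runs 1, rem=5, I/O yield, promote→Q0. Q0=[P1,P3] Q1=[P2] Q2=[]
t=22-23: P1@Q0 runs 1, rem=3, I/O yield, promote→Q0. Q0=[P3,P1] Q1=[P2] Q2=[]
t=23-24: P3@Q0 runs 1, rem=4, I/O yield, promote→Q0. Q0=[P1,P3] Q1=[P2] Q2=[]
t=24-25: P1@Q0 runs 1, rem=2, I/O yield, promote→Q0. Q0=[P3,P1] Q1=[P2] Q2=[]
t=25-26: P3@Q0 runs 1, rem=3, I/O yield, promote→Q0. Q0=[P1,P3] Q1=[P2] Q2=[]
t=26-27: P1@Q0 runs 1, rem=1, I/O yield, promote→Q0. Q0=[P3,P1] Q1=[P2] Q2=[]
t=27-28: P3@Q0 runs 1, rem=2, I/O yield, promote→Q0. Q0=[P1,P3] Q1=[P2] Q2=[]
t=28-29: P1@Q0 runs 1, rem=0, completes. Q0=[P3] Q1=[P2] Q2=[]
t=29-30: P3@Q0 runs 1, rem=1, I/O yield, promote→Q0. Q0=[P3] Q1=[P2] Q2=[]
t=30-31: P3@Q0 runs 1, rem=0, completes. Q0=[] Q1=[P2] Q2=[]
t=31-36: P2@Q1 runs 5, rem=6, quantum used, demote→Q2. Q0=[] Q1=[] Q2=[P2]
t=36-42: P2@Q2 runs 6, rem=0, completes. Q0=[] Q1=[] Q2=[]

Answer: P1,P3,P2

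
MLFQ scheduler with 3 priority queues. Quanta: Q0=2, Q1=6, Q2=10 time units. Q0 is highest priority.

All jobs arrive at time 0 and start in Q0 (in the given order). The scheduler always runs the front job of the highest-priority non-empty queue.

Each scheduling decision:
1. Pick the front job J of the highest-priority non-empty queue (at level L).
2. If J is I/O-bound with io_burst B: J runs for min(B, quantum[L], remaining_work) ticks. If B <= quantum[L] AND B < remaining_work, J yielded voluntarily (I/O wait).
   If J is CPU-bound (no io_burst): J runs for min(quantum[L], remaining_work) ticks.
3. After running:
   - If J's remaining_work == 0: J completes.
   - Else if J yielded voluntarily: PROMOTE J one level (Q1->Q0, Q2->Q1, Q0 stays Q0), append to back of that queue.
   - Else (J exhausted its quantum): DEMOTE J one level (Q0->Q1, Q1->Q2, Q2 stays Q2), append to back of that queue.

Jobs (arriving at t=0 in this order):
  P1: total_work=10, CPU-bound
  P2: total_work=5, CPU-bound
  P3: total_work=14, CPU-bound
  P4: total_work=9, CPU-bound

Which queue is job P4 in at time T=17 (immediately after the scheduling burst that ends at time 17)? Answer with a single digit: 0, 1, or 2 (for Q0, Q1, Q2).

t=0-2: P1@Q0 runs 2, rem=8, quantum used, demote→Q1. Q0=[P2,P3,P4] Q1=[P1] Q2=[]
t=2-4: P2@Q0 runs 2, rem=3, quantum used, demote→Q1. Q0=[P3,P4] Q1=[P1,P2] Q2=[]
t=4-6: P3@Q0 runs 2, rem=12, quantum used, demote→Q1. Q0=[P4] Q1=[P1,P2,P3] Q2=[]
t=6-8: P4@Q0 runs 2, rem=7, quantum used, demote→Q1. Q0=[] Q1=[P1,P2,P3,P4] Q2=[]
t=8-14: P1@Q1 runs 6, rem=2, quantum used, demote→Q2. Q0=[] Q1=[P2,P3,P4] Q2=[P1]
t=14-17: P2@Q1 runs 3, rem=0, completes. Q0=[] Q1=[P3,P4] Q2=[P1]
t=17-23: P3@Q1 runs 6, rem=6, quantum used, demote→Q2. Q0=[] Q1=[P4] Q2=[P1,P3]
t=23-29: P4@Q1 runs 6, rem=1, quantum used, demote→Q2. Q0=[] Q1=[] Q2=[P1,P3,P4]
t=29-31: P1@Q2 runs 2, rem=0, completes. Q0=[] Q1=[] Q2=[P3,P4]
t=31-37: P3@Q2 runs 6, rem=0, completes. Q0=[] Q1=[] Q2=[P4]
t=37-38: P4@Q2 runs 1, rem=0, completes. Q0=[] Q1=[] Q2=[]

Answer: 1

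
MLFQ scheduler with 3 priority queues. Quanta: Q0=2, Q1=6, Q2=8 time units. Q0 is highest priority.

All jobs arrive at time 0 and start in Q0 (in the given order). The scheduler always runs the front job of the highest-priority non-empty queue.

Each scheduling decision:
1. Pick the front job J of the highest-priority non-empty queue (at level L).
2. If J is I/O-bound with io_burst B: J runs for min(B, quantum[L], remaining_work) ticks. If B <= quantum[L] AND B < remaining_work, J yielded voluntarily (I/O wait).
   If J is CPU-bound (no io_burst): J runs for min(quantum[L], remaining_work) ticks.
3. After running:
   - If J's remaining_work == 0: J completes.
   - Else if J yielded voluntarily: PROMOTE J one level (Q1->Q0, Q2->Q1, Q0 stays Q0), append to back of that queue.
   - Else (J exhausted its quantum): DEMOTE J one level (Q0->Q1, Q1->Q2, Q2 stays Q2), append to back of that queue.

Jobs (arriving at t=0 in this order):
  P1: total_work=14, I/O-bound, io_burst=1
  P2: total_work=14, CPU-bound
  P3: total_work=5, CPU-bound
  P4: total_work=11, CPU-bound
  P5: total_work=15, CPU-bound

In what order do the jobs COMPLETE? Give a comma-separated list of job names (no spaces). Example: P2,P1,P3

Answer: P1,P3,P2,P4,P5

Derivation:
t=0-1: P1@Q0 runs 1, rem=13, I/O yield, promote→Q0. Q0=[P2,P3,P4,P5,P1] Q1=[] Q2=[]
t=1-3: P2@Q0 runs 2, rem=12, quantum used, demote→Q1. Q0=[P3,P4,P5,P1] Q1=[P2] Q2=[]
t=3-5: P3@Q0 runs 2, rem=3, quantum used, demote→Q1. Q0=[P4,P5,P1] Q1=[P2,P3] Q2=[]
t=5-7: P4@Q0 runs 2, rem=9, quantum used, demote→Q1. Q0=[P5,P1] Q1=[P2,P3,P4] Q2=[]
t=7-9: P5@Q0 runs 2, rem=13, quantum used, demote→Q1. Q0=[P1] Q1=[P2,P3,P4,P5] Q2=[]
t=9-10: P1@Q0 runs 1, rem=12, I/O yield, promote→Q0. Q0=[P1] Q1=[P2,P3,P4,P5] Q2=[]
t=10-11: P1@Q0 runs 1, rem=11, I/O yield, promote→Q0. Q0=[P1] Q1=[P2,P3,P4,P5] Q2=[]
t=11-12: P1@Q0 runs 1, rem=10, I/O yield, promote→Q0. Q0=[P1] Q1=[P2,P3,P4,P5] Q2=[]
t=12-13: P1@Q0 runs 1, rem=9, I/O yield, promote→Q0. Q0=[P1] Q1=[P2,P3,P4,P5] Q2=[]
t=13-14: P1@Q0 runs 1, rem=8, I/O yield, promote→Q0. Q0=[P1] Q1=[P2,P3,P4,P5] Q2=[]
t=14-15: P1@Q0 runs 1, rem=7, I/O yield, promote→Q0. Q0=[P1] Q1=[P2,P3,P4,P5] Q2=[]
t=15-16: P1@Q0 runs 1, rem=6, I/O yield, promote→Q0. Q0=[P1] Q1=[P2,P3,P4,P5] Q2=[]
t=16-17: P1@Q0 runs 1, rem=5, I/O yield, promote→Q0. Q0=[P1] Q1=[P2,P3,P4,P5] Q2=[]
t=17-18: P1@Q0 runs 1, rem=4, I/O yield, promote→Q0. Q0=[P1] Q1=[P2,P3,P4,P5] Q2=[]
t=18-19: P1@Q0 runs 1, rem=3, I/O yield, promote→Q0. Q0=[P1] Q1=[P2,P3,P4,P5] Q2=[]
t=19-20: P1@Q0 runs 1, rem=2, I/O yield, promote→Q0. Q0=[P1] Q1=[P2,P3,P4,P5] Q2=[]
t=20-21: P1@Q0 runs 1, rem=1, I/O yield, promote→Q0. Q0=[P1] Q1=[P2,P3,P4,P5] Q2=[]
t=21-22: P1@Q0 runs 1, rem=0, completes. Q0=[] Q1=[P2,P3,P4,P5] Q2=[]
t=22-28: P2@Q1 runs 6, rem=6, quantum used, demote→Q2. Q0=[] Q1=[P3,P4,P5] Q2=[P2]
t=28-31: P3@Q1 runs 3, rem=0, completes. Q0=[] Q1=[P4,P5] Q2=[P2]
t=31-37: P4@Q1 runs 6, rem=3, quantum used, demote→Q2. Q0=[] Q1=[P5] Q2=[P2,P4]
t=37-43: P5@Q1 runs 6, rem=7, quantum used, demote→Q2. Q0=[] Q1=[] Q2=[P2,P4,P5]
t=43-49: P2@Q2 runs 6, rem=0, completes. Q0=[] Q1=[] Q2=[P4,P5]
t=49-52: P4@Q2 runs 3, rem=0, completes. Q0=[] Q1=[] Q2=[P5]
t=52-59: P5@Q2 runs 7, rem=0, completes. Q0=[] Q1=[] Q2=[]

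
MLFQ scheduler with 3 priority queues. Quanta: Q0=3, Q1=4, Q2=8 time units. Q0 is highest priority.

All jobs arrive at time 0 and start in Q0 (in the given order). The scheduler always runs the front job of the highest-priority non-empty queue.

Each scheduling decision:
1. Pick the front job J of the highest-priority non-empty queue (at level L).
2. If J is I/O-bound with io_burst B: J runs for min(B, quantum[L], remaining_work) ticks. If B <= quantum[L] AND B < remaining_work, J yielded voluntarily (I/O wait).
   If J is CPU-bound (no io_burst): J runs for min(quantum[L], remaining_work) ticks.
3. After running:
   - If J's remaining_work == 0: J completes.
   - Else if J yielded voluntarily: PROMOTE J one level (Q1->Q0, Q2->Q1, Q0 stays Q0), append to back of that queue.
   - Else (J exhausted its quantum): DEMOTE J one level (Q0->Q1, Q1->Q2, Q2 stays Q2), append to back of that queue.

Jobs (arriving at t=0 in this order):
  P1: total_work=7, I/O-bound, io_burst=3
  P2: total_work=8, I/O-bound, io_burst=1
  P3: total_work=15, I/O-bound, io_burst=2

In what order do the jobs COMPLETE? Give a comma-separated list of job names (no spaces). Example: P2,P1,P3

t=0-3: P1@Q0 runs 3, rem=4, I/O yield, promote→Q0. Q0=[P2,P3,P1] Q1=[] Q2=[]
t=3-4: P2@Q0 runs 1, rem=7, I/O yield, promote→Q0. Q0=[P3,P1,P2] Q1=[] Q2=[]
t=4-6: P3@Q0 runs 2, rem=13, I/O yield, promote→Q0. Q0=[P1,P2,P3] Q1=[] Q2=[]
t=6-9: P1@Q0 runs 3, rem=1, I/O yield, promote→Q0. Q0=[P2,P3,P1] Q1=[] Q2=[]
t=9-10: P2@Q0 runs 1, rem=6, I/O yield, promote→Q0. Q0=[P3,P1,P2] Q1=[] Q2=[]
t=10-12: P3@Q0 runs 2, rem=11, I/O yield, promote→Q0. Q0=[P1,P2,P3] Q1=[] Q2=[]
t=12-13: P1@Q0 runs 1, rem=0, completes. Q0=[P2,P3] Q1=[] Q2=[]
t=13-14: P2@Q0 runs 1, rem=5, I/O yield, promote→Q0. Q0=[P3,P2] Q1=[] Q2=[]
t=14-16: P3@Q0 runs 2, rem=9, I/O yield, promote→Q0. Q0=[P2,P3] Q1=[] Q2=[]
t=16-17: P2@Q0 runs 1, rem=4, I/O yield, promote→Q0. Q0=[P3,P2] Q1=[] Q2=[]
t=17-19: P3@Q0 runs 2, rem=7, I/O yield, promote→Q0. Q0=[P2,P3] Q1=[] Q2=[]
t=19-20: P2@Q0 runs 1, rem=3, I/O yield, promote→Q0. Q0=[P3,P2] Q1=[] Q2=[]
t=20-22: P3@Q0 runs 2, rem=5, I/O yield, promote→Q0. Q0=[P2,P3] Q1=[] Q2=[]
t=22-23: P2@Q0 runs 1, rem=2, I/O yield, promote→Q0. Q0=[P3,P2] Q1=[] Q2=[]
t=23-25: P3@Q0 runs 2, rem=3, I/O yield, promote→Q0. Q0=[P2,P3] Q1=[] Q2=[]
t=25-26: P2@Q0 runs 1, rem=1, I/O yield, promote→Q0. Q0=[P3,P2] Q1=[] Q2=[]
t=26-28: P3@Q0 runs 2, rem=1, I/O yield, promote→Q0. Q0=[P2,P3] Q1=[] Q2=[]
t=28-29: P2@Q0 runs 1, rem=0, completes. Q0=[P3] Q1=[] Q2=[]
t=29-30: P3@Q0 runs 1, rem=0, completes. Q0=[] Q1=[] Q2=[]

Answer: P1,P2,P3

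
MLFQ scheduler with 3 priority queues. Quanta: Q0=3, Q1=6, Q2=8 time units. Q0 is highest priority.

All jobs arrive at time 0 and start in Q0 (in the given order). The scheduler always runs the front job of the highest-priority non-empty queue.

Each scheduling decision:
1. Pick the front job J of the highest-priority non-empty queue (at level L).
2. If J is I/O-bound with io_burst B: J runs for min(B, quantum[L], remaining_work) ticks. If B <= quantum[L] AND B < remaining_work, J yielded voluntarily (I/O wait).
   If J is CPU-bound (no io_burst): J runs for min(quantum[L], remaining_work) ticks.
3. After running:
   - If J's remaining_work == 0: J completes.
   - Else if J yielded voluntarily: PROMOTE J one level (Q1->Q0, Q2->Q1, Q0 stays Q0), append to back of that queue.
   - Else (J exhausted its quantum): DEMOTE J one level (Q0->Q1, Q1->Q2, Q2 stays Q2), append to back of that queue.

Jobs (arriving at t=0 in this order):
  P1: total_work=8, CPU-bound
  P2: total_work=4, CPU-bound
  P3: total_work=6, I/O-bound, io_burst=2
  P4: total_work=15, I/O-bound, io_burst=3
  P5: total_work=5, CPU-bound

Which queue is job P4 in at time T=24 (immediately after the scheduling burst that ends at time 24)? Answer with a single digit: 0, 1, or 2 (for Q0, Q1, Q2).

Answer: 0

Derivation:
t=0-3: P1@Q0 runs 3, rem=5, quantum used, demote→Q1. Q0=[P2,P3,P4,P5] Q1=[P1] Q2=[]
t=3-6: P2@Q0 runs 3, rem=1, quantum used, demote→Q1. Q0=[P3,P4,P5] Q1=[P1,P2] Q2=[]
t=6-8: P3@Q0 runs 2, rem=4, I/O yield, promote→Q0. Q0=[P4,P5,P3] Q1=[P1,P2] Q2=[]
t=8-11: P4@Q0 runs 3, rem=12, I/O yield, promote→Q0. Q0=[P5,P3,P4] Q1=[P1,P2] Q2=[]
t=11-14: P5@Q0 runs 3, rem=2, quantum used, demote→Q1. Q0=[P3,P4] Q1=[P1,P2,P5] Q2=[]
t=14-16: P3@Q0 runs 2, rem=2, I/O yield, promote→Q0. Q0=[P4,P3] Q1=[P1,P2,P5] Q2=[]
t=16-19: P4@Q0 runs 3, rem=9, I/O yield, promote→Q0. Q0=[P3,P4] Q1=[P1,P2,P5] Q2=[]
t=19-21: P3@Q0 runs 2, rem=0, completes. Q0=[P4] Q1=[P1,P2,P5] Q2=[]
t=21-24: P4@Q0 runs 3, rem=6, I/O yield, promote→Q0. Q0=[P4] Q1=[P1,P2,P5] Q2=[]
t=24-27: P4@Q0 runs 3, rem=3, I/O yield, promote→Q0. Q0=[P4] Q1=[P1,P2,P5] Q2=[]
t=27-30: P4@Q0 runs 3, rem=0, completes. Q0=[] Q1=[P1,P2,P5] Q2=[]
t=30-35: P1@Q1 runs 5, rem=0, completes. Q0=[] Q1=[P2,P5] Q2=[]
t=35-36: P2@Q1 runs 1, rem=0, completes. Q0=[] Q1=[P5] Q2=[]
t=36-38: P5@Q1 runs 2, rem=0, completes. Q0=[] Q1=[] Q2=[]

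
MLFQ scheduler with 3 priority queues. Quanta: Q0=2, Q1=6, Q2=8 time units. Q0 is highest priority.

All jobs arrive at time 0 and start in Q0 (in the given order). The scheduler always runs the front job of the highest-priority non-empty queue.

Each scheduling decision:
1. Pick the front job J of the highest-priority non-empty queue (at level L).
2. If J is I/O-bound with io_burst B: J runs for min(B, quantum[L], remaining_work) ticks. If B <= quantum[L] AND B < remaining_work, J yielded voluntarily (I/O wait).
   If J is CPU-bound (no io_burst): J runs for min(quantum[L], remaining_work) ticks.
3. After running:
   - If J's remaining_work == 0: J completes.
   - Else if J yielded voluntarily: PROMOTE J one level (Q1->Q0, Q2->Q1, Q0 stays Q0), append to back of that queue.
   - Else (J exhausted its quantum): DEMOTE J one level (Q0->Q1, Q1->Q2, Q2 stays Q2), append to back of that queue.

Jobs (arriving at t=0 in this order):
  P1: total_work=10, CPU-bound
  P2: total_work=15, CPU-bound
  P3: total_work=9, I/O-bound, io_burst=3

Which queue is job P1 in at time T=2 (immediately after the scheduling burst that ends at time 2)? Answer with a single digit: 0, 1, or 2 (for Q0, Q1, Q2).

Answer: 1

Derivation:
t=0-2: P1@Q0 runs 2, rem=8, quantum used, demote→Q1. Q0=[P2,P3] Q1=[P1] Q2=[]
t=2-4: P2@Q0 runs 2, rem=13, quantum used, demote→Q1. Q0=[P3] Q1=[P1,P2] Q2=[]
t=4-6: P3@Q0 runs 2, rem=7, quantum used, demote→Q1. Q0=[] Q1=[P1,P2,P3] Q2=[]
t=6-12: P1@Q1 runs 6, rem=2, quantum used, demote→Q2. Q0=[] Q1=[P2,P3] Q2=[P1]
t=12-18: P2@Q1 runs 6, rem=7, quantum used, demote→Q2. Q0=[] Q1=[P3] Q2=[P1,P2]
t=18-21: P3@Q1 runs 3, rem=4, I/O yield, promote→Q0. Q0=[P3] Q1=[] Q2=[P1,P2]
t=21-23: P3@Q0 runs 2, rem=2, quantum used, demote→Q1. Q0=[] Q1=[P3] Q2=[P1,P2]
t=23-25: P3@Q1 runs 2, rem=0, completes. Q0=[] Q1=[] Q2=[P1,P2]
t=25-27: P1@Q2 runs 2, rem=0, completes. Q0=[] Q1=[] Q2=[P2]
t=27-34: P2@Q2 runs 7, rem=0, completes. Q0=[] Q1=[] Q2=[]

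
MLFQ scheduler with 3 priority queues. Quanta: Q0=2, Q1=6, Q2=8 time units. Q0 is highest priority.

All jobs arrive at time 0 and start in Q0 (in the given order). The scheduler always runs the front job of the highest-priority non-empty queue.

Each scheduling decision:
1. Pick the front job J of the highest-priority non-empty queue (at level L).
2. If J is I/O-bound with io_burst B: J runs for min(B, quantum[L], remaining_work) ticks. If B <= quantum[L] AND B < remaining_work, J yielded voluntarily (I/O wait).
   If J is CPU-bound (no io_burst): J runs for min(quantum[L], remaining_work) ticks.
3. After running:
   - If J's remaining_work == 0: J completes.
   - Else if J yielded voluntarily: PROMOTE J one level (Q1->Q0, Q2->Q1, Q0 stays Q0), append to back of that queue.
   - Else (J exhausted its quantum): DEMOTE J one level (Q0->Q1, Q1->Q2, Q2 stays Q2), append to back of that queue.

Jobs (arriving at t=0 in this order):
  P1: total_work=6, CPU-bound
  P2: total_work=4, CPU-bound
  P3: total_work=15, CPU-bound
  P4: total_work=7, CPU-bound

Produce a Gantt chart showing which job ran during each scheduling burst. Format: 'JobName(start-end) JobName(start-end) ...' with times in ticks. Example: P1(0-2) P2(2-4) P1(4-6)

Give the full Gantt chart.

t=0-2: P1@Q0 runs 2, rem=4, quantum used, demote→Q1. Q0=[P2,P3,P4] Q1=[P1] Q2=[]
t=2-4: P2@Q0 runs 2, rem=2, quantum used, demote→Q1. Q0=[P3,P4] Q1=[P1,P2] Q2=[]
t=4-6: P3@Q0 runs 2, rem=13, quantum used, demote→Q1. Q0=[P4] Q1=[P1,P2,P3] Q2=[]
t=6-8: P4@Q0 runs 2, rem=5, quantum used, demote→Q1. Q0=[] Q1=[P1,P2,P3,P4] Q2=[]
t=8-12: P1@Q1 runs 4, rem=0, completes. Q0=[] Q1=[P2,P3,P4] Q2=[]
t=12-14: P2@Q1 runs 2, rem=0, completes. Q0=[] Q1=[P3,P4] Q2=[]
t=14-20: P3@Q1 runs 6, rem=7, quantum used, demote→Q2. Q0=[] Q1=[P4] Q2=[P3]
t=20-25: P4@Q1 runs 5, rem=0, completes. Q0=[] Q1=[] Q2=[P3]
t=25-32: P3@Q2 runs 7, rem=0, completes. Q0=[] Q1=[] Q2=[]

Answer: P1(0-2) P2(2-4) P3(4-6) P4(6-8) P1(8-12) P2(12-14) P3(14-20) P4(20-25) P3(25-32)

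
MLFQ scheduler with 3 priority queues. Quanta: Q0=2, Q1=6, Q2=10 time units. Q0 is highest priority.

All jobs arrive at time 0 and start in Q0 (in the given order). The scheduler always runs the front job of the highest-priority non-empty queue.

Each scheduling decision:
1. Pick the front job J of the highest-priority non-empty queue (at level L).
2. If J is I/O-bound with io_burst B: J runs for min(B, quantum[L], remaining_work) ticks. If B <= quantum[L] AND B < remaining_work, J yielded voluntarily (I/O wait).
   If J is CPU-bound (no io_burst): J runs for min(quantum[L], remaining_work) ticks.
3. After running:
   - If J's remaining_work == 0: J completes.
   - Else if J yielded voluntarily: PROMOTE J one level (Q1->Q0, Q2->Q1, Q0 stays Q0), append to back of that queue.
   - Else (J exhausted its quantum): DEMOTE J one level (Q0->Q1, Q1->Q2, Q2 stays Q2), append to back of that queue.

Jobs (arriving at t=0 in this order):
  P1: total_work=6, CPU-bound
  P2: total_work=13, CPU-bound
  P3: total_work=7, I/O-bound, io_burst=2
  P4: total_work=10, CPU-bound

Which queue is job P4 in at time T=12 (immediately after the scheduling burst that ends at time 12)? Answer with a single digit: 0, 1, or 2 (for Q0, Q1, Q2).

t=0-2: P1@Q0 runs 2, rem=4, quantum used, demote→Q1. Q0=[P2,P3,P4] Q1=[P1] Q2=[]
t=2-4: P2@Q0 runs 2, rem=11, quantum used, demote→Q1. Q0=[P3,P4] Q1=[P1,P2] Q2=[]
t=4-6: P3@Q0 runs 2, rem=5, I/O yield, promote→Q0. Q0=[P4,P3] Q1=[P1,P2] Q2=[]
t=6-8: P4@Q0 runs 2, rem=8, quantum used, demote→Q1. Q0=[P3] Q1=[P1,P2,P4] Q2=[]
t=8-10: P3@Q0 runs 2, rem=3, I/O yield, promote→Q0. Q0=[P3] Q1=[P1,P2,P4] Q2=[]
t=10-12: P3@Q0 runs 2, rem=1, I/O yield, promote→Q0. Q0=[P3] Q1=[P1,P2,P4] Q2=[]
t=12-13: P3@Q0 runs 1, rem=0, completes. Q0=[] Q1=[P1,P2,P4] Q2=[]
t=13-17: P1@Q1 runs 4, rem=0, completes. Q0=[] Q1=[P2,P4] Q2=[]
t=17-23: P2@Q1 runs 6, rem=5, quantum used, demote→Q2. Q0=[] Q1=[P4] Q2=[P2]
t=23-29: P4@Q1 runs 6, rem=2, quantum used, demote→Q2. Q0=[] Q1=[] Q2=[P2,P4]
t=29-34: P2@Q2 runs 5, rem=0, completes. Q0=[] Q1=[] Q2=[P4]
t=34-36: P4@Q2 runs 2, rem=0, completes. Q0=[] Q1=[] Q2=[]

Answer: 1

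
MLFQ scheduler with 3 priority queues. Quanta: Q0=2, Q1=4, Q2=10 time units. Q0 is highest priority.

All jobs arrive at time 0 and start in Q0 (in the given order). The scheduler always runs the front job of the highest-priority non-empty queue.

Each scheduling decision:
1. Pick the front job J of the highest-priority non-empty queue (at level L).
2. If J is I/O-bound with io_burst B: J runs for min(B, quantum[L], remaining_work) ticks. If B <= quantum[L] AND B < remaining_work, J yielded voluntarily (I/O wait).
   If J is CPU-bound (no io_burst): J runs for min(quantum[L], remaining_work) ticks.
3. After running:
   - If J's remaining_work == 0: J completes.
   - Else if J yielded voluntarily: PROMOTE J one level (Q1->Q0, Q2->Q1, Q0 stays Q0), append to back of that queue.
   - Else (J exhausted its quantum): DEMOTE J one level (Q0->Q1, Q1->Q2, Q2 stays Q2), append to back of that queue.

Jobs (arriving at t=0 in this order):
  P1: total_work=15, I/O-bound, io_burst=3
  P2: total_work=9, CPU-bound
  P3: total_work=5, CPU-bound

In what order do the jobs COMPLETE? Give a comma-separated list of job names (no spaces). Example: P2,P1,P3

t=0-2: P1@Q0 runs 2, rem=13, quantum used, demote→Q1. Q0=[P2,P3] Q1=[P1] Q2=[]
t=2-4: P2@Q0 runs 2, rem=7, quantum used, demote→Q1. Q0=[P3] Q1=[P1,P2] Q2=[]
t=4-6: P3@Q0 runs 2, rem=3, quantum used, demote→Q1. Q0=[] Q1=[P1,P2,P3] Q2=[]
t=6-9: P1@Q1 runs 3, rem=10, I/O yield, promote→Q0. Q0=[P1] Q1=[P2,P3] Q2=[]
t=9-11: P1@Q0 runs 2, rem=8, quantum used, demote→Q1. Q0=[] Q1=[P2,P3,P1] Q2=[]
t=11-15: P2@Q1 runs 4, rem=3, quantum used, demote→Q2. Q0=[] Q1=[P3,P1] Q2=[P2]
t=15-18: P3@Q1 runs 3, rem=0, completes. Q0=[] Q1=[P1] Q2=[P2]
t=18-21: P1@Q1 runs 3, rem=5, I/O yield, promote→Q0. Q0=[P1] Q1=[] Q2=[P2]
t=21-23: P1@Q0 runs 2, rem=3, quantum used, demote→Q1. Q0=[] Q1=[P1] Q2=[P2]
t=23-26: P1@Q1 runs 3, rem=0, completes. Q0=[] Q1=[] Q2=[P2]
t=26-29: P2@Q2 runs 3, rem=0, completes. Q0=[] Q1=[] Q2=[]

Answer: P3,P1,P2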